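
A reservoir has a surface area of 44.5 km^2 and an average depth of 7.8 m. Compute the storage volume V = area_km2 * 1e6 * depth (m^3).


V = 44.5 * 1e6 * 7.8 = 3.4710e+08 m^3


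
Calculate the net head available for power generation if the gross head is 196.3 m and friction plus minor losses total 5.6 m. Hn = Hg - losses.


Hn = 196.3 - 5.6 = 190.7000 m


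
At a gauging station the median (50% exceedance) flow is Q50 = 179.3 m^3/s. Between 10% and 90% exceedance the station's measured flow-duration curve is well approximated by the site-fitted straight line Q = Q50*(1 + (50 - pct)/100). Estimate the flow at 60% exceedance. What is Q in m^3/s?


Q = 179.3 * (1 + (50 - 60)/100) = 161.3700 m^3/s


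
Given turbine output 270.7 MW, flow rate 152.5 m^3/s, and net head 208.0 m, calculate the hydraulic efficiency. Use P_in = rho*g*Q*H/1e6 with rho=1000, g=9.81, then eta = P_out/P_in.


P_in = 1000 * 9.81 * 152.5 * 208.0 / 1e6 = 311.1732 MW
eta = 270.7 / 311.1732 = 0.8699


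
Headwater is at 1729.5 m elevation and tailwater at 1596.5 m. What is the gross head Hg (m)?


Hg = 1729.5 - 1596.5 = 133.0000 m


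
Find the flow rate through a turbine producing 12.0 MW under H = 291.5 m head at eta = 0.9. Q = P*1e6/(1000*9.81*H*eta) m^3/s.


Q = 12.0 * 1e6 / (1000 * 9.81 * 291.5 * 0.9) = 4.6626 m^3/s


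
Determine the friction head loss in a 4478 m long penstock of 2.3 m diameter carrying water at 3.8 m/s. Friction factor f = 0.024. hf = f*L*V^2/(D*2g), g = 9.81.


hf = 0.024 * 4478 * 3.8^2 / (2.3 * 2 * 9.81) = 34.3903 m


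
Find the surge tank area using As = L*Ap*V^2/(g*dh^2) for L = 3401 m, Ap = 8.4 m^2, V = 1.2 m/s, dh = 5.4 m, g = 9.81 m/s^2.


As = 3401 * 8.4 * 1.2^2 / (9.81 * 5.4^2) = 143.8109 m^2


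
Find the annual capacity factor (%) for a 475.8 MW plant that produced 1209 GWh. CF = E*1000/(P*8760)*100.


CF = 1209 * 1000 / (475.8 * 8760) * 100 = 29.0067 %


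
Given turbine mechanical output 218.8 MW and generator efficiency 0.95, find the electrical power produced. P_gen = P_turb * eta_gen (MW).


P_gen = 218.8 * 0.95 = 207.8600 MW


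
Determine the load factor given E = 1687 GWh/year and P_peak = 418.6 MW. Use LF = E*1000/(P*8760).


LF = 1687 * 1000 / (418.6 * 8760) = 0.4601


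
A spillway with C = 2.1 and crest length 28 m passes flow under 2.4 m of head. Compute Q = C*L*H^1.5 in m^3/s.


Q = 2.1 * 28 * 2.4^1.5 = 218.6222 m^3/s


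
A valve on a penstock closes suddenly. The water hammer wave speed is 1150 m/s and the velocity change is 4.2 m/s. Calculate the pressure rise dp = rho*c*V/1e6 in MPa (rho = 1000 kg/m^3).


dp = 1000 * 1150 * 4.2 / 1e6 = 4.8300 MPa


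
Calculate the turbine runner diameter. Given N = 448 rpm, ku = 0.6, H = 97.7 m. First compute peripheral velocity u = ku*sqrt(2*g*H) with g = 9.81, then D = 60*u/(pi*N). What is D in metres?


u = 0.6 * sqrt(2*9.81*97.7) = 26.2693 m/s
D = 60 * 26.2693 / (pi * 448) = 1.1199 m


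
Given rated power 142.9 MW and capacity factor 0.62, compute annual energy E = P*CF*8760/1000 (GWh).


E = 142.9 * 0.62 * 8760 / 1000 = 776.1185 GWh


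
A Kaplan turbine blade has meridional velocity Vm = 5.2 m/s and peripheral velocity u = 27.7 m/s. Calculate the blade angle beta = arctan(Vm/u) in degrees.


beta = arctan(5.2 / 27.7) = 10.6321 degrees


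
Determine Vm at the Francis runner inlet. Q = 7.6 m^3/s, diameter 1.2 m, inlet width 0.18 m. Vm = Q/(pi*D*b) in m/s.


Vm = 7.6 / (pi * 1.2 * 0.18) = 11.1998 m/s


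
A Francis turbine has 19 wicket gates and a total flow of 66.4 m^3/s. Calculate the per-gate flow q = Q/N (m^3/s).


q = 66.4 / 19 = 3.4947 m^3/s


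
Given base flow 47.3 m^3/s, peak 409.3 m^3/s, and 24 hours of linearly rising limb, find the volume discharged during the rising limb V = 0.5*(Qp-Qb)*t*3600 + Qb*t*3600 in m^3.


V = 0.5*(409.3 - 47.3)*24*3600 + 47.3*24*3600 = 1.9725e+07 m^3


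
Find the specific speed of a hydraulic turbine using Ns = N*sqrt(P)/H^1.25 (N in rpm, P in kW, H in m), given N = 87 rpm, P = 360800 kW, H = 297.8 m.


Ns = 87 * 360800^0.5 / 297.8^1.25 = 42.2422


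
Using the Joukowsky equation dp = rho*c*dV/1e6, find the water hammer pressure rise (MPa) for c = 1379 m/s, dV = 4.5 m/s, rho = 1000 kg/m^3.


dp = 1000 * 1379 * 4.5 / 1e6 = 6.2055 MPa


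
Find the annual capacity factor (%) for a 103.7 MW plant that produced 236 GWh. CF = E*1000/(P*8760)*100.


CF = 236 * 1000 / (103.7 * 8760) * 100 = 25.9794 %


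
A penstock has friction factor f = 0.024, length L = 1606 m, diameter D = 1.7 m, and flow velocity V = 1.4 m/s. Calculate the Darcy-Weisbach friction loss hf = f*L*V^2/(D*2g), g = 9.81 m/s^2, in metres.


hf = 0.024 * 1606 * 1.4^2 / (1.7 * 2 * 9.81) = 2.2650 m


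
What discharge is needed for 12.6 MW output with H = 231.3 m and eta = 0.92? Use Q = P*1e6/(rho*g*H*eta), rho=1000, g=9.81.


Q = 12.6 * 1e6 / (1000 * 9.81 * 231.3 * 0.92) = 6.0358 m^3/s


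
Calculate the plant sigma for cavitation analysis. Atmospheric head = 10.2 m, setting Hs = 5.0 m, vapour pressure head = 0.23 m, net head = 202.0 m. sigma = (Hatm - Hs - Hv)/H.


sigma = (10.2 - 5.0 - 0.23) / 202.0 = 0.0246


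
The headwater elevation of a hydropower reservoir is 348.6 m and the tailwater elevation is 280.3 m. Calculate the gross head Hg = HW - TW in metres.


Hg = 348.6 - 280.3 = 68.3000 m


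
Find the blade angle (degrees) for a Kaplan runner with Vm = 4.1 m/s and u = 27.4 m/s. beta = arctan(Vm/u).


beta = arctan(4.1 / 27.4) = 8.5103 degrees


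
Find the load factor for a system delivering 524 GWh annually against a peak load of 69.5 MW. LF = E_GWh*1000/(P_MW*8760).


LF = 524 * 1000 / (69.5 * 8760) = 0.8607


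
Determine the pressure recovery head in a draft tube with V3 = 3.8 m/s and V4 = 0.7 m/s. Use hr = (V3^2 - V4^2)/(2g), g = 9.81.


hr = (3.8^2 - 0.7^2) / (2*9.81) = 0.7110 m


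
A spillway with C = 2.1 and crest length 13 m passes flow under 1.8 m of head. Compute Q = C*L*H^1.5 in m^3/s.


Q = 2.1 * 13 * 1.8^1.5 = 65.9282 m^3/s


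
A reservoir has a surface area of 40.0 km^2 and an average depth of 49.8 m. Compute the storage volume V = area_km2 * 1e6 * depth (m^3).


V = 40.0 * 1e6 * 49.8 = 1.9920e+09 m^3


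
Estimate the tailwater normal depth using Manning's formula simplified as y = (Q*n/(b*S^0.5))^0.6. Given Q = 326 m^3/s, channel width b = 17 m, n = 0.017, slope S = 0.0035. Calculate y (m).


y = (326 * 0.017 / (17 * 0.0035^0.5))^0.6 = 2.7843 m


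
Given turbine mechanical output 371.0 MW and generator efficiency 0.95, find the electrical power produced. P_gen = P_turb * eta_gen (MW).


P_gen = 371.0 * 0.95 = 352.4500 MW


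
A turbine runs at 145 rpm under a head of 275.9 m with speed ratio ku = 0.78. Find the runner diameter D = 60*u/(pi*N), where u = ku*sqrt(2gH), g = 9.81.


u = 0.78 * sqrt(2*9.81*275.9) = 57.3878 m/s
D = 60 * 57.3878 / (pi * 145) = 7.5588 m


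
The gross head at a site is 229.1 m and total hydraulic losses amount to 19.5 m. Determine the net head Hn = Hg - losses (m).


Hn = 229.1 - 19.5 = 209.6000 m


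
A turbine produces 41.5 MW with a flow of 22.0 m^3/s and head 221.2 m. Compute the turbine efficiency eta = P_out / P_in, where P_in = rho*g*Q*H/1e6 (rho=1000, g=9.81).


P_in = 1000 * 9.81 * 22.0 * 221.2 / 1e6 = 47.7394 MW
eta = 41.5 / 47.7394 = 0.8693


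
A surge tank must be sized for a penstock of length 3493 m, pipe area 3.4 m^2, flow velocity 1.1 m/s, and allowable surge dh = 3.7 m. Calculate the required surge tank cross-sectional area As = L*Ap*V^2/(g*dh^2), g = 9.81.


As = 3493 * 3.4 * 1.1^2 / (9.81 * 3.7^2) = 107.0016 m^2


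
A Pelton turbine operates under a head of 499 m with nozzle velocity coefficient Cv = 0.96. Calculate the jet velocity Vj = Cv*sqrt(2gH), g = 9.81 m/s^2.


Vj = 0.96 * sqrt(2*9.81*499) = 94.9885 m/s


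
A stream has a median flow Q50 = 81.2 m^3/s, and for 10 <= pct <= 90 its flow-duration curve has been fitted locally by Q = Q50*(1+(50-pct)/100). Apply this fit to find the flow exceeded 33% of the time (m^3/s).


Q = 81.2 * (1 + (50 - 33)/100) = 95.0040 m^3/s


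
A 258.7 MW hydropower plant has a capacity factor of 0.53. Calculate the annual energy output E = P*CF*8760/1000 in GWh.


E = 258.7 * 0.53 * 8760 / 1000 = 1201.0924 GWh


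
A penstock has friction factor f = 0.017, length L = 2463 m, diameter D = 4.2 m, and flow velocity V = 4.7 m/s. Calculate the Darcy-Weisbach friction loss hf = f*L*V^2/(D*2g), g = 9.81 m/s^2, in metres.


hf = 0.017 * 2463 * 4.7^2 / (4.2 * 2 * 9.81) = 11.2243 m


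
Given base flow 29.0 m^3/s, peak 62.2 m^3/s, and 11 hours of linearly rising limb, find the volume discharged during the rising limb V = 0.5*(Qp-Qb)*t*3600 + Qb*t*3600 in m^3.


V = 0.5*(62.2 - 29.0)*11*3600 + 29.0*11*3600 = 1.8058e+06 m^3


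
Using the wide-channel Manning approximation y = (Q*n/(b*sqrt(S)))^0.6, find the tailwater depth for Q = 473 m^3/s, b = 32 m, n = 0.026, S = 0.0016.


y = (473 * 0.026 / (32 * 0.0016^0.5))^0.6 = 3.8866 m


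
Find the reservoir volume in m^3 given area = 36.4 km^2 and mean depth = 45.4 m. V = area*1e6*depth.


V = 36.4 * 1e6 * 45.4 = 1.6526e+09 m^3


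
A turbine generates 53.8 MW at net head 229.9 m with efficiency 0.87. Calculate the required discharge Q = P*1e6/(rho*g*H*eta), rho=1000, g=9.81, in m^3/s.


Q = 53.8 * 1e6 / (1000 * 9.81 * 229.9 * 0.87) = 27.4192 m^3/s


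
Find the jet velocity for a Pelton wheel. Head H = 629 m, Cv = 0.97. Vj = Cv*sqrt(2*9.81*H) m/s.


Vj = 0.97 * sqrt(2*9.81*629) = 107.7573 m/s


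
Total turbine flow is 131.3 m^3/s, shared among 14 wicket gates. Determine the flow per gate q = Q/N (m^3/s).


q = 131.3 / 14 = 9.3786 m^3/s


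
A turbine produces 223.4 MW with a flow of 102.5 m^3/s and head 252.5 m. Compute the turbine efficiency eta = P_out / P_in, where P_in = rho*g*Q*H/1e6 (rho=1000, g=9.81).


P_in = 1000 * 9.81 * 102.5 * 252.5 / 1e6 = 253.8951 MW
eta = 223.4 / 253.8951 = 0.8799


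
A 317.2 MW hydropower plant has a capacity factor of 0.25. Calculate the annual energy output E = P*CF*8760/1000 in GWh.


E = 317.2 * 0.25 * 8760 / 1000 = 694.6680 GWh


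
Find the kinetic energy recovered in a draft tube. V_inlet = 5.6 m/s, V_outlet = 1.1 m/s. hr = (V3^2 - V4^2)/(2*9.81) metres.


hr = (5.6^2 - 1.1^2) / (2*9.81) = 1.5367 m


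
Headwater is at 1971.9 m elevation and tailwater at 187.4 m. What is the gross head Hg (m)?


Hg = 1971.9 - 187.4 = 1784.5000 m


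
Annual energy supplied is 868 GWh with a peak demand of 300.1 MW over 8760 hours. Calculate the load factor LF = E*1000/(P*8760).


LF = 868 * 1000 / (300.1 * 8760) = 0.3302


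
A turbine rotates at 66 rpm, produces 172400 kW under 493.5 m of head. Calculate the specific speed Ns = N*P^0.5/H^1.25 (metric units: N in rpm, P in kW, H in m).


Ns = 66 * 172400^0.5 / 493.5^1.25 = 11.7816


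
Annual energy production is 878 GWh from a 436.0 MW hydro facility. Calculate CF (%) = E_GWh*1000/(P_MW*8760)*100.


CF = 878 * 1000 / (436.0 * 8760) * 100 = 22.9881 %


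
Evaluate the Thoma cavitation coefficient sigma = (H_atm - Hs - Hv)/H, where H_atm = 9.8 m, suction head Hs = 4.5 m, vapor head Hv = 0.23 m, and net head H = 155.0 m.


sigma = (9.8 - 4.5 - 0.23) / 155.0 = 0.0327


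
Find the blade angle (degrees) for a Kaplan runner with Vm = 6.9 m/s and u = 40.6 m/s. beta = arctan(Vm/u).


beta = arctan(6.9 / 40.6) = 9.6453 degrees


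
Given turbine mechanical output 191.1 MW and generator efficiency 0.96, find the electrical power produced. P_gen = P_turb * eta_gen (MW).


P_gen = 191.1 * 0.96 = 183.4560 MW


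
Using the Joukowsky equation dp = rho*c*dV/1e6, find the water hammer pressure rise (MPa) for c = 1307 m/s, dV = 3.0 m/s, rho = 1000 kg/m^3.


dp = 1000 * 1307 * 3.0 / 1e6 = 3.9210 MPa


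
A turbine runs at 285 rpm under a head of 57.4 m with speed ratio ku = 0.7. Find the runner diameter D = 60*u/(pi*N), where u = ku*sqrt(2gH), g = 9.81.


u = 0.7 * sqrt(2*9.81*57.4) = 23.4911 m/s
D = 60 * 23.4911 / (pi * 285) = 1.5742 m


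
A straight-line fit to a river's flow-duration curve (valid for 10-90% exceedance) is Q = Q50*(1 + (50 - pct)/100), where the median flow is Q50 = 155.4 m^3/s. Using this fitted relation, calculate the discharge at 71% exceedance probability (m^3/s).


Q = 155.4 * (1 + (50 - 71)/100) = 122.7660 m^3/s


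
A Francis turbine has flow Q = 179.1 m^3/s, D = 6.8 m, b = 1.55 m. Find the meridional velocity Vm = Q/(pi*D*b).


Vm = 179.1 / (pi * 6.8 * 1.55) = 5.4089 m/s


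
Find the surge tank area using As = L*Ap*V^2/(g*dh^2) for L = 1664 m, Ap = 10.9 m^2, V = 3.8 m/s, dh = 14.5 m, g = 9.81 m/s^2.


As = 1664 * 10.9 * 3.8^2 / (9.81 * 14.5^2) = 126.9820 m^2


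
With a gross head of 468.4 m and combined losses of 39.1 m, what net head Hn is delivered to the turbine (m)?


Hn = 468.4 - 39.1 = 429.3000 m


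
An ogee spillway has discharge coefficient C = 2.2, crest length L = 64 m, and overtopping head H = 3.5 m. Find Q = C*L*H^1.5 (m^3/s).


Q = 2.2 * 64 * 3.5^1.5 = 921.9444 m^3/s


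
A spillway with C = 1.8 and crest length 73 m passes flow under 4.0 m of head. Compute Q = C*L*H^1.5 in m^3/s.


Q = 1.8 * 73 * 4.0^1.5 = 1051.2000 m^3/s


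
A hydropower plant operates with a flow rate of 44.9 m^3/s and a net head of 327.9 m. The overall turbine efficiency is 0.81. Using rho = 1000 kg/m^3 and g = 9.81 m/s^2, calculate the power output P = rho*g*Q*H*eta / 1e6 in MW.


P = 1000 * 9.81 * 44.9 * 327.9 * 0.81 / 1e6 = 116.9881 MW


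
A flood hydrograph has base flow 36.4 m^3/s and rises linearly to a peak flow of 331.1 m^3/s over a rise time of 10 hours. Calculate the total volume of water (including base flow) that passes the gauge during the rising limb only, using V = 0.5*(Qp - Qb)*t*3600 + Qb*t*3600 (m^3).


V = 0.5*(331.1 - 36.4)*10*3600 + 36.4*10*3600 = 6.6150e+06 m^3


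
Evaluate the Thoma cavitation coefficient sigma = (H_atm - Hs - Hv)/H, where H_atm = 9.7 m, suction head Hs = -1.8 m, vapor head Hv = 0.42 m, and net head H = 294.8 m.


sigma = (9.7 - (-1.8) - 0.42) / 294.8 = 0.0376


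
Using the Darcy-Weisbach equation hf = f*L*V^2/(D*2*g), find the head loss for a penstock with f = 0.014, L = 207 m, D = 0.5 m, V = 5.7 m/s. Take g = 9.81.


hf = 0.014 * 207 * 5.7^2 / (0.5 * 2 * 9.81) = 9.5980 m


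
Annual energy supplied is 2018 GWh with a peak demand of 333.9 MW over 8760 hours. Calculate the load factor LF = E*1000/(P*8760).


LF = 2018 * 1000 / (333.9 * 8760) = 0.6899


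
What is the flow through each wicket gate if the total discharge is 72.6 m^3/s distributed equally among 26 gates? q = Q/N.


q = 72.6 / 26 = 2.7923 m^3/s


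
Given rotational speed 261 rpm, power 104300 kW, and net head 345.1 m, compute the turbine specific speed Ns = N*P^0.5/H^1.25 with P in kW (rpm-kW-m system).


Ns = 261 * 104300^0.5 / 345.1^1.25 = 56.6698


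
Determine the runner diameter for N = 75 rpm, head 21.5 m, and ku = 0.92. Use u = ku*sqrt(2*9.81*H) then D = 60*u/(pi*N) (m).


u = 0.92 * sqrt(2*9.81*21.5) = 18.8954 m/s
D = 60 * 18.8954 / (pi * 75) = 4.8117 m


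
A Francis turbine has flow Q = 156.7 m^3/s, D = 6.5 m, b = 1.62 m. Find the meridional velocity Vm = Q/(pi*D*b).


Vm = 156.7 / (pi * 6.5 * 1.62) = 4.7369 m/s


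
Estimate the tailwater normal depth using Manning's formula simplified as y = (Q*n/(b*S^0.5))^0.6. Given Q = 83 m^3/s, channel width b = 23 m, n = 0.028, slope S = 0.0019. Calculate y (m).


y = (83 * 0.028 / (23 * 0.0019^0.5))^0.6 = 1.6561 m


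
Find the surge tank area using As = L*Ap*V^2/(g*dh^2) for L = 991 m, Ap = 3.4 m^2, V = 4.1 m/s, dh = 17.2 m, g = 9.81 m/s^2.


As = 991 * 3.4 * 4.1^2 / (9.81 * 17.2^2) = 19.5162 m^2


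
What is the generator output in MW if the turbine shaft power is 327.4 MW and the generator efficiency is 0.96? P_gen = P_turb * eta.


P_gen = 327.4 * 0.96 = 314.3040 MW


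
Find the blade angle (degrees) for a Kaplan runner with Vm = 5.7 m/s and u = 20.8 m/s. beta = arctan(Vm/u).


beta = arctan(5.7 / 20.8) = 15.3250 degrees


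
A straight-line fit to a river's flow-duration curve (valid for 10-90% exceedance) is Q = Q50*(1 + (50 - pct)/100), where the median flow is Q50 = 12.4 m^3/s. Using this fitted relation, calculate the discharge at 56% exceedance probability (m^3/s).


Q = 12.4 * (1 + (50 - 56)/100) = 11.6560 m^3/s


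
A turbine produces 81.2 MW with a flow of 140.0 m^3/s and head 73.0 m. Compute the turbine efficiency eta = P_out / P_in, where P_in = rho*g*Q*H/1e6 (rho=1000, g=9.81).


P_in = 1000 * 9.81 * 140.0 * 73.0 / 1e6 = 100.2582 MW
eta = 81.2 / 100.2582 = 0.8099


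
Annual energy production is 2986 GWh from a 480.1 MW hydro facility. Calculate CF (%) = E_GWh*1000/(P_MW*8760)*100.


CF = 2986 * 1000 / (480.1 * 8760) * 100 = 70.9993 %


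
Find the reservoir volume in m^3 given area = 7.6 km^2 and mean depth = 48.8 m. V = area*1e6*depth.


V = 7.6 * 1e6 * 48.8 = 3.7088e+08 m^3


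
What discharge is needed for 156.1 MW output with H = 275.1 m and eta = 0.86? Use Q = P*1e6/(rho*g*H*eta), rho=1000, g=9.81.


Q = 156.1 * 1e6 / (1000 * 9.81 * 275.1 * 0.86) = 67.2581 m^3/s


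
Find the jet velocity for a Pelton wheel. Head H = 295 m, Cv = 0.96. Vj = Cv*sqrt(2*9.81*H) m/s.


Vj = 0.96 * sqrt(2*9.81*295) = 73.0351 m/s


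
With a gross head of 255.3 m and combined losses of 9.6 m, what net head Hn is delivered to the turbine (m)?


Hn = 255.3 - 9.6 = 245.7000 m


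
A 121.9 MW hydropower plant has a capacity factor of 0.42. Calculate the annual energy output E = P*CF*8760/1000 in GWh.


E = 121.9 * 0.42 * 8760 / 1000 = 448.4945 GWh


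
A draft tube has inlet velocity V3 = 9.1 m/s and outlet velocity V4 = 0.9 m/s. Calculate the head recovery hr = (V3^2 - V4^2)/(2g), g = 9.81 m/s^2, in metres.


hr = (9.1^2 - 0.9^2) / (2*9.81) = 4.1794 m


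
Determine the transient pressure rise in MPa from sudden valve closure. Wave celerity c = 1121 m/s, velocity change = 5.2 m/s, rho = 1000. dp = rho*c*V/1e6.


dp = 1000 * 1121 * 5.2 / 1e6 = 5.8292 MPa


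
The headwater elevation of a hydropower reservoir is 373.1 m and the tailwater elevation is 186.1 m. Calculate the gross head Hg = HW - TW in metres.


Hg = 373.1 - 186.1 = 187.0000 m


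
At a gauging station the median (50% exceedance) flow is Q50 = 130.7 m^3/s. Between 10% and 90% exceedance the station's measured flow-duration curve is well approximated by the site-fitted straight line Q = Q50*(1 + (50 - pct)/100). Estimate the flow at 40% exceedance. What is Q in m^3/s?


Q = 130.7 * (1 + (50 - 40)/100) = 143.7700 m^3/s


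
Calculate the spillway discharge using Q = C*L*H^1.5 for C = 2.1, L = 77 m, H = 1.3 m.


Q = 2.1 * 77 * 1.3^1.5 = 239.6763 m^3/s


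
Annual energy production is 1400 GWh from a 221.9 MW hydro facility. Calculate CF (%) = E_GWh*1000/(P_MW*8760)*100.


CF = 1400 * 1000 / (221.9 * 8760) * 100 = 72.0222 %


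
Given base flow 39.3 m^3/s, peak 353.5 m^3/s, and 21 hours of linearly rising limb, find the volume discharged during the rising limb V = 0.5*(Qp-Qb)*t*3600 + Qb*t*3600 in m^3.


V = 0.5*(353.5 - 39.3)*21*3600 + 39.3*21*3600 = 1.4848e+07 m^3


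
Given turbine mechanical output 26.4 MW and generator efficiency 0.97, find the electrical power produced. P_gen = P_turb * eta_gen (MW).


P_gen = 26.4 * 0.97 = 25.6080 MW


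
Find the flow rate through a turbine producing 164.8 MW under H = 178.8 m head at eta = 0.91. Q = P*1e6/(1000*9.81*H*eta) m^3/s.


Q = 164.8 * 1e6 / (1000 * 9.81 * 178.8 * 0.91) = 103.2474 m^3/s


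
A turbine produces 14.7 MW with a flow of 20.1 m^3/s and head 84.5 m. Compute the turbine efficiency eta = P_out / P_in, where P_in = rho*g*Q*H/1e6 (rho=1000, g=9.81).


P_in = 1000 * 9.81 * 20.1 * 84.5 / 1e6 = 16.6618 MW
eta = 14.7 / 16.6618 = 0.8823


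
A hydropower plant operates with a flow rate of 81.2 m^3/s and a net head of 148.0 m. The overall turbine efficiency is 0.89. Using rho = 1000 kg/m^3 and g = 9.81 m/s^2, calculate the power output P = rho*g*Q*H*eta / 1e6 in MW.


P = 1000 * 9.81 * 81.2 * 148.0 * 0.89 / 1e6 = 104.9245 MW


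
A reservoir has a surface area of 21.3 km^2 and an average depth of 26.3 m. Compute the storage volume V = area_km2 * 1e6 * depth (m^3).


V = 21.3 * 1e6 * 26.3 = 5.6019e+08 m^3


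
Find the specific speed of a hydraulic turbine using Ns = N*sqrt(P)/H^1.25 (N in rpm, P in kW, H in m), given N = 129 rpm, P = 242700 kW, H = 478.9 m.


Ns = 129 * 242700^0.5 / 478.9^1.25 = 28.3673


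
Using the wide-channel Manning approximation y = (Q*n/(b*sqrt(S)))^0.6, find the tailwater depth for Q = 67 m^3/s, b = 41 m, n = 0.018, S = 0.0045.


y = (67 * 0.018 / (41 * 0.0045^0.5))^0.6 = 0.6098 m


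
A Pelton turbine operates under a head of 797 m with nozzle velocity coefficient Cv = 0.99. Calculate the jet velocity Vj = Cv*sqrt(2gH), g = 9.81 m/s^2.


Vj = 0.99 * sqrt(2*9.81*797) = 123.7981 m/s


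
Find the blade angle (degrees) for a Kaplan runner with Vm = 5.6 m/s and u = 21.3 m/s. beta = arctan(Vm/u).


beta = arctan(5.6 / 21.3) = 14.7303 degrees


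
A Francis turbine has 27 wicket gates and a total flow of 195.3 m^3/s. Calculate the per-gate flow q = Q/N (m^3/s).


q = 195.3 / 27 = 7.2333 m^3/s


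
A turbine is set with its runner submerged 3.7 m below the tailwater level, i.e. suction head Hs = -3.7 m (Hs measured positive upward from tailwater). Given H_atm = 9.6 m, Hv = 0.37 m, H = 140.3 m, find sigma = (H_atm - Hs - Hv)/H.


sigma = (9.6 - (-3.7) - 0.37) / 140.3 = 0.0922


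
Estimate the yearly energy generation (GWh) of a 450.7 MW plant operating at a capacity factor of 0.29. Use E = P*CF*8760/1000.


E = 450.7 * 0.29 * 8760 / 1000 = 1144.9583 GWh


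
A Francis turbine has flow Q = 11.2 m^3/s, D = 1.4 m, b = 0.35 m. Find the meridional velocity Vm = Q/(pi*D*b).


Vm = 11.2 / (pi * 1.4 * 0.35) = 7.2757 m/s


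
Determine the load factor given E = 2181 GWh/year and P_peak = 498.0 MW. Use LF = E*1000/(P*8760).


LF = 2181 * 1000 / (498.0 * 8760) = 0.4999


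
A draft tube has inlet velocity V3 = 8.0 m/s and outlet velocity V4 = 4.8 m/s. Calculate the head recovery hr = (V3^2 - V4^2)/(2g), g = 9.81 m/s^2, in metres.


hr = (8.0^2 - 4.8^2) / (2*9.81) = 2.0877 m


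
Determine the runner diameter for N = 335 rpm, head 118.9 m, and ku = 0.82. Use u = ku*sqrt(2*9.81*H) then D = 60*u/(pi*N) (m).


u = 0.82 * sqrt(2*9.81*118.9) = 39.6054 m/s
D = 60 * 39.6054 / (pi * 335) = 2.2579 m


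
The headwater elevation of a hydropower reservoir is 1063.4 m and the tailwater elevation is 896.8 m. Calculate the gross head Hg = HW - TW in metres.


Hg = 1063.4 - 896.8 = 166.6000 m


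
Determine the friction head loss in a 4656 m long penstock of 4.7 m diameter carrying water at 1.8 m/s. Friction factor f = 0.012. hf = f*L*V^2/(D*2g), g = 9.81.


hf = 0.012 * 4656 * 1.8^2 / (4.7 * 2 * 9.81) = 1.9631 m


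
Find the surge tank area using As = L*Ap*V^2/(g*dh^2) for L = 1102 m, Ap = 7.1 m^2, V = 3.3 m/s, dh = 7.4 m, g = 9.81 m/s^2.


As = 1102 * 7.1 * 3.3^2 / (9.81 * 7.4^2) = 158.6118 m^2


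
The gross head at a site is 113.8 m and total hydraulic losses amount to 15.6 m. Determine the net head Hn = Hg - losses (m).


Hn = 113.8 - 15.6 = 98.2000 m


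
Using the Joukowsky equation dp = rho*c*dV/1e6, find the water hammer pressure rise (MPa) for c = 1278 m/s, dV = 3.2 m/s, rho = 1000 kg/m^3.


dp = 1000 * 1278 * 3.2 / 1e6 = 4.0896 MPa


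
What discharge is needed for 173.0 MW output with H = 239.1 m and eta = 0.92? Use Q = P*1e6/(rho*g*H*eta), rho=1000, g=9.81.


Q = 173.0 * 1e6 / (1000 * 9.81 * 239.1 * 0.92) = 80.1696 m^3/s


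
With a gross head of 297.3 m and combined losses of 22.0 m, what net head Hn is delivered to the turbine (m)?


Hn = 297.3 - 22.0 = 275.3000 m


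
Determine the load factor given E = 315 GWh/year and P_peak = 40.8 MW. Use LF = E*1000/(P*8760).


LF = 315 * 1000 / (40.8 * 8760) = 0.8813


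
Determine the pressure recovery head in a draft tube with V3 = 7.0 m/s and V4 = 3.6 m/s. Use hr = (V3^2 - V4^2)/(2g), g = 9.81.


hr = (7.0^2 - 3.6^2) / (2*9.81) = 1.8369 m


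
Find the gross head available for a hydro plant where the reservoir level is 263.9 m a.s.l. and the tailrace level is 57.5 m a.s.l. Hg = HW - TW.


Hg = 263.9 - 57.5 = 206.4000 m


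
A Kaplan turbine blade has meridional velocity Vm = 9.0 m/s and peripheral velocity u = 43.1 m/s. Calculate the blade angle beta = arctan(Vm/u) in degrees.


beta = arctan(9.0 / 43.1) = 11.7948 degrees


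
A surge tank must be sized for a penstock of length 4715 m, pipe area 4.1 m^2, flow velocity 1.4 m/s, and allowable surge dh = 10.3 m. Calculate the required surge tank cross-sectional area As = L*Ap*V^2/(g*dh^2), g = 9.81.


As = 4715 * 4.1 * 1.4^2 / (9.81 * 10.3^2) = 36.4064 m^2


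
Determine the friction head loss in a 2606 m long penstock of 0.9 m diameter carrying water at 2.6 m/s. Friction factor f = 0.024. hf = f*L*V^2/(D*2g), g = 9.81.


hf = 0.024 * 2606 * 2.6^2 / (0.9 * 2 * 9.81) = 23.9437 m


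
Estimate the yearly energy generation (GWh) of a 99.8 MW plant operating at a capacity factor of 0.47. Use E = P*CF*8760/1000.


E = 99.8 * 0.47 * 8760 / 1000 = 410.8966 GWh


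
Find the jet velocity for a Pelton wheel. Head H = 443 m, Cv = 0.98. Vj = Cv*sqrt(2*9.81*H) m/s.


Vj = 0.98 * sqrt(2*9.81*443) = 91.3645 m/s


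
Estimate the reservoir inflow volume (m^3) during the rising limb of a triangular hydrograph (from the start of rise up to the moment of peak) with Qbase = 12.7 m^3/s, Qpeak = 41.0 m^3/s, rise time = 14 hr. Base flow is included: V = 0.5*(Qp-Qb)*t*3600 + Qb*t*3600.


V = 0.5*(41.0 - 12.7)*14*3600 + 12.7*14*3600 = 1.3532e+06 m^3


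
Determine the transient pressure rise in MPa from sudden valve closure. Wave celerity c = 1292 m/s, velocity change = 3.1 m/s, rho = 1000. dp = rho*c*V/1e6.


dp = 1000 * 1292 * 3.1 / 1e6 = 4.0052 MPa


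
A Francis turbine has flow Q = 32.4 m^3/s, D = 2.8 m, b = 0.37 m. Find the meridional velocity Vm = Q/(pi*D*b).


Vm = 32.4 / (pi * 2.8 * 0.37) = 9.9549 m/s


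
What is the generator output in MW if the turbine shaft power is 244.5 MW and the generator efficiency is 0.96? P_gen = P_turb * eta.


P_gen = 244.5 * 0.96 = 234.7200 MW


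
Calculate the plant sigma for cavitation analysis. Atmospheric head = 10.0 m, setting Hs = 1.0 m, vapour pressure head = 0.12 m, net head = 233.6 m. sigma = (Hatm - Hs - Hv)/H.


sigma = (10.0 - 1.0 - 0.12) / 233.6 = 0.0380


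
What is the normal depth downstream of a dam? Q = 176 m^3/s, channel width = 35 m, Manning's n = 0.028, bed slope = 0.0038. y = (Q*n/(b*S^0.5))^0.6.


y = (176 * 0.028 / (35 * 0.0038^0.5))^0.6 = 1.6414 m


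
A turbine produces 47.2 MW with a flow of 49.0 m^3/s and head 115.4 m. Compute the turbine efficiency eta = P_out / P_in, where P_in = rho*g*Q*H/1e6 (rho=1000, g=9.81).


P_in = 1000 * 9.81 * 49.0 * 115.4 / 1e6 = 55.4716 MW
eta = 47.2 / 55.4716 = 0.8509


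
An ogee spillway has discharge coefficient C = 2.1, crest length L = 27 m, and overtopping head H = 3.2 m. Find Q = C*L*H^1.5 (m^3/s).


Q = 2.1 * 27 * 3.2^1.5 = 324.5697 m^3/s


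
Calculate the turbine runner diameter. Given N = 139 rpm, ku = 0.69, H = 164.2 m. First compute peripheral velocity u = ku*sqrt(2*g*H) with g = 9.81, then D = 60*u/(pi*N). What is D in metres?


u = 0.69 * sqrt(2*9.81*164.2) = 39.1638 m/s
D = 60 * 39.1638 / (pi * 139) = 5.3811 m


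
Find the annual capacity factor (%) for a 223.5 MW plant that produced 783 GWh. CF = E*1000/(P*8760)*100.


CF = 783 * 1000 / (223.5 * 8760) * 100 = 39.9926 %


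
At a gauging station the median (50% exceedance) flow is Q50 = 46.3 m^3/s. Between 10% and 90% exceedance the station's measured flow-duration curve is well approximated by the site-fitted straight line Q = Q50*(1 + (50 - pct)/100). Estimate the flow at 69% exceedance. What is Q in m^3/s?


Q = 46.3 * (1 + (50 - 69)/100) = 37.5030 m^3/s


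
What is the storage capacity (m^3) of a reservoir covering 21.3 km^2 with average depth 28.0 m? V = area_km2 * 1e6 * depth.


V = 21.3 * 1e6 * 28.0 = 5.9640e+08 m^3


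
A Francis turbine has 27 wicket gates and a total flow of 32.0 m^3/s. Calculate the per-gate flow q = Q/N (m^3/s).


q = 32.0 / 27 = 1.1852 m^3/s


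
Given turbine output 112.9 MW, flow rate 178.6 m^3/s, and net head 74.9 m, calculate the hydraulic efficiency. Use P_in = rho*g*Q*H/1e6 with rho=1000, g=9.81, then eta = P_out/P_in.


P_in = 1000 * 9.81 * 178.6 * 74.9 / 1e6 = 131.2297 MW
eta = 112.9 / 131.2297 = 0.8603


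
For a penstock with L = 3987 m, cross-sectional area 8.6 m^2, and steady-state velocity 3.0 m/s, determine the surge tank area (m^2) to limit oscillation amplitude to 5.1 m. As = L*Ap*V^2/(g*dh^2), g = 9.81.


As = 3987 * 8.6 * 3.0^2 / (9.81 * 5.1^2) = 1209.4219 m^2


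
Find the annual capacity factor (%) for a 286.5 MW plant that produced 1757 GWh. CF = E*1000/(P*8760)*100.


CF = 1757 * 1000 / (286.5 * 8760) * 100 = 70.0073 %


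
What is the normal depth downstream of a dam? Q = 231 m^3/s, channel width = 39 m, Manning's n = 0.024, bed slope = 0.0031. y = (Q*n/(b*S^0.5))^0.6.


y = (231 * 0.024 / (39 * 0.0031^0.5))^0.6 = 1.7549 m


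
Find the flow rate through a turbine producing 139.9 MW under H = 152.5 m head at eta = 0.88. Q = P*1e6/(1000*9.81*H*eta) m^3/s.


Q = 139.9 * 1e6 / (1000 * 9.81 * 152.5 * 0.88) = 106.2665 m^3/s


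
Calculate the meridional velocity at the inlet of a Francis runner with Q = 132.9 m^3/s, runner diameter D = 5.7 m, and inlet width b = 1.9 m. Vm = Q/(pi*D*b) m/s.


Vm = 132.9 / (pi * 5.7 * 1.9) = 3.9061 m/s


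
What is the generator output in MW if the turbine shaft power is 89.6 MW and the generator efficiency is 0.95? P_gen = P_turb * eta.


P_gen = 89.6 * 0.95 = 85.1200 MW


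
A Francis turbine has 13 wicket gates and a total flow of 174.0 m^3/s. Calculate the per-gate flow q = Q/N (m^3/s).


q = 174.0 / 13 = 13.3846 m^3/s


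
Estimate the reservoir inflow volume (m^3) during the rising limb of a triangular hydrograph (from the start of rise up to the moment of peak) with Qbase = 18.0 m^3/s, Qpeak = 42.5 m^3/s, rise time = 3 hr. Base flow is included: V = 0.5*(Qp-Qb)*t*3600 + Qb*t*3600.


V = 0.5*(42.5 - 18.0)*3*3600 + 18.0*3*3600 = 326700.0000 m^3


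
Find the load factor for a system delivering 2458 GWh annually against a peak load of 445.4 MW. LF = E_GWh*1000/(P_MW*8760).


LF = 2458 * 1000 / (445.4 * 8760) = 0.6300


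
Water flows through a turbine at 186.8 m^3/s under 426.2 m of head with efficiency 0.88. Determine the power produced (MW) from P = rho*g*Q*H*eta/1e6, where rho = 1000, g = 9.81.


P = 1000 * 9.81 * 186.8 * 426.2 * 0.88 / 1e6 = 687.2931 MW


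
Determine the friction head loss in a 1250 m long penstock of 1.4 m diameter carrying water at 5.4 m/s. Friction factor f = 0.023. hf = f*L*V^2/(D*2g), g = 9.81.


hf = 0.023 * 1250 * 5.4^2 / (1.4 * 2 * 9.81) = 30.5210 m


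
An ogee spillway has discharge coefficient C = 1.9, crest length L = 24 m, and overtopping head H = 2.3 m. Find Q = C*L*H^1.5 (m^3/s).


Q = 1.9 * 24 * 2.3^1.5 = 159.0584 m^3/s


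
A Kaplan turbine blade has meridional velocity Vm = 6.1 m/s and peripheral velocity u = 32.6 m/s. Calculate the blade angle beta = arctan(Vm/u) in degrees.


beta = arctan(6.1 / 32.6) = 10.5984 degrees


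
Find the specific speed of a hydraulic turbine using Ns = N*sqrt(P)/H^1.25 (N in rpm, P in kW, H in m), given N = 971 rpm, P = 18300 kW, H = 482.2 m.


Ns = 971 * 18300^0.5 / 482.2^1.25 = 58.1314


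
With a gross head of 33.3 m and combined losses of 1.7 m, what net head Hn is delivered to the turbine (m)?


Hn = 33.3 - 1.7 = 31.6000 m


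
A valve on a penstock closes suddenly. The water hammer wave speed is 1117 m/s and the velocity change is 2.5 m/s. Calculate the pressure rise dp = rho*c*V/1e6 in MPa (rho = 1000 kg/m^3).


dp = 1000 * 1117 * 2.5 / 1e6 = 2.7925 MPa


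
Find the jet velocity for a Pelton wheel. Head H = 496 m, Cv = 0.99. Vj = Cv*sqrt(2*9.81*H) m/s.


Vj = 0.99 * sqrt(2*9.81*496) = 97.6620 m/s


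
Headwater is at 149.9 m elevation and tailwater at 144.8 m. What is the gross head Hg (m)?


Hg = 149.9 - 144.8 = 5.1000 m


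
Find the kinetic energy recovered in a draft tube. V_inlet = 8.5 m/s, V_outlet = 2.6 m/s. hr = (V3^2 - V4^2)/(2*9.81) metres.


hr = (8.5^2 - 2.6^2) / (2*9.81) = 3.3379 m


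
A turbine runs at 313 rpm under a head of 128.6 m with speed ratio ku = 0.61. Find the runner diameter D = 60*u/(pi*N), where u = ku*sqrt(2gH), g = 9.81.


u = 0.61 * sqrt(2*9.81*128.6) = 30.6408 m/s
D = 60 * 30.6408 / (pi * 313) = 1.8696 m


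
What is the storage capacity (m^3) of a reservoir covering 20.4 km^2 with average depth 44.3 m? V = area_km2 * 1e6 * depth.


V = 20.4 * 1e6 * 44.3 = 9.0372e+08 m^3


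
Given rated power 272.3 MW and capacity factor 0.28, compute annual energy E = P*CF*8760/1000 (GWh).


E = 272.3 * 0.28 * 8760 / 1000 = 667.8974 GWh


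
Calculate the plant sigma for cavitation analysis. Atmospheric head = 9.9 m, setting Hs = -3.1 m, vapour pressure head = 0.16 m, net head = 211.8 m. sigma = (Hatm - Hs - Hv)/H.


sigma = (9.9 - (-3.1) - 0.16) / 211.8 = 0.0606


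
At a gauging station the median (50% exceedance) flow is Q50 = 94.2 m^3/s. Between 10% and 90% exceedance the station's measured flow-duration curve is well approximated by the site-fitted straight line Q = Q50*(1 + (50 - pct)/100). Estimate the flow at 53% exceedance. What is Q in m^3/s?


Q = 94.2 * (1 + (50 - 53)/100) = 91.3740 m^3/s


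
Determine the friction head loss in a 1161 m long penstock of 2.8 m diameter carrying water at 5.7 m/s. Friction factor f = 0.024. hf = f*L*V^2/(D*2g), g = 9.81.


hf = 0.024 * 1161 * 5.7^2 / (2.8 * 2 * 9.81) = 16.4792 m


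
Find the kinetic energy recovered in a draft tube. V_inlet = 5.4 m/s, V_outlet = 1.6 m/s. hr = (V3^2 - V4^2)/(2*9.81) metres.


hr = (5.4^2 - 1.6^2) / (2*9.81) = 1.3558 m


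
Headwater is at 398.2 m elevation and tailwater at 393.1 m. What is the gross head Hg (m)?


Hg = 398.2 - 393.1 = 5.1000 m


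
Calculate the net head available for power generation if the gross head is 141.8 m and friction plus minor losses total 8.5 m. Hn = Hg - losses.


Hn = 141.8 - 8.5 = 133.3000 m


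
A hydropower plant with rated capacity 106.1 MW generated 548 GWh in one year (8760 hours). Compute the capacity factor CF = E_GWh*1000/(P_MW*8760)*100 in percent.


CF = 548 * 1000 / (106.1 * 8760) * 100 = 58.9605 %


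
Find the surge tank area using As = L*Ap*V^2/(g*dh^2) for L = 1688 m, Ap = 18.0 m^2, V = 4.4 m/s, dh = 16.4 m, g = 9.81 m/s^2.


As = 1688 * 18.0 * 4.4^2 / (9.81 * 16.4^2) = 222.9429 m^2


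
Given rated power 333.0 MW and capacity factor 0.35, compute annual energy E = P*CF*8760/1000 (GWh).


E = 333.0 * 0.35 * 8760 / 1000 = 1020.9780 GWh


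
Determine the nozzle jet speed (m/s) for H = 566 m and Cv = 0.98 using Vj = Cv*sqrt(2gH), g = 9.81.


Vj = 0.98 * sqrt(2*9.81*566) = 103.2723 m/s


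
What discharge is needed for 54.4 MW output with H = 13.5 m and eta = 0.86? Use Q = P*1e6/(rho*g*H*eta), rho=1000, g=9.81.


Q = 54.4 * 1e6 / (1000 * 9.81 * 13.5 * 0.86) = 477.6367 m^3/s


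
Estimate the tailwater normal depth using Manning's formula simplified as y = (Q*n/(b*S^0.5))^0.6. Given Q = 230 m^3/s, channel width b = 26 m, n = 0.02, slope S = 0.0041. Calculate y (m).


y = (230 * 0.02 / (26 * 0.0041^0.5))^0.6 = 1.8401 m


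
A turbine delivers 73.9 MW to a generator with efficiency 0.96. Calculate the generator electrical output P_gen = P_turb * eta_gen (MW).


P_gen = 73.9 * 0.96 = 70.9440 MW


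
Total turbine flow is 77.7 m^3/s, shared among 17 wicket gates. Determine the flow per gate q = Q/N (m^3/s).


q = 77.7 / 17 = 4.5706 m^3/s


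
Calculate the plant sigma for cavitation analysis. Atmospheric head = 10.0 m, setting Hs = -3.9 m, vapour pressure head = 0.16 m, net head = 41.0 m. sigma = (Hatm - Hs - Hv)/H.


sigma = (10.0 - (-3.9) - 0.16) / 41.0 = 0.3351


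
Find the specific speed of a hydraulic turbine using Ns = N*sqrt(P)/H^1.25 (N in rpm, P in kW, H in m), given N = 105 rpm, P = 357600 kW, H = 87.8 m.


Ns = 105 * 357600^0.5 / 87.8^1.25 = 233.6253


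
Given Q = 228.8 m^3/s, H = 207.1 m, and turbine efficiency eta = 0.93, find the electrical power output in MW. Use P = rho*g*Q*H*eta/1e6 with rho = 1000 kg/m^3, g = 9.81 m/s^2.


P = 1000 * 9.81 * 228.8 * 207.1 * 0.93 / 1e6 = 432.3028 MW


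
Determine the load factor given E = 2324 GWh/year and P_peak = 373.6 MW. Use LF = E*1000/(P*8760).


LF = 2324 * 1000 / (373.6 * 8760) = 0.7101


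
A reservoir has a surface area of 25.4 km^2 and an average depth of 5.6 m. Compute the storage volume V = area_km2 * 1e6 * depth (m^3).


V = 25.4 * 1e6 * 5.6 = 1.4224e+08 m^3


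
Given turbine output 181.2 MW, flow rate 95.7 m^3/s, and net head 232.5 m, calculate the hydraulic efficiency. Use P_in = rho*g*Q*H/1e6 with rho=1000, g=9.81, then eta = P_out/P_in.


P_in = 1000 * 9.81 * 95.7 * 232.5 / 1e6 = 218.2750 MW
eta = 181.2 / 218.2750 = 0.8301


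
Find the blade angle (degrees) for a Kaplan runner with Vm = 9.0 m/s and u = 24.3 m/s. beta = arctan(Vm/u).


beta = arctan(9.0 / 24.3) = 20.3231 degrees


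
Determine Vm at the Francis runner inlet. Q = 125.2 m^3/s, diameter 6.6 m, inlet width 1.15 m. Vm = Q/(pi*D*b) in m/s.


Vm = 125.2 / (pi * 6.6 * 1.15) = 5.2506 m/s


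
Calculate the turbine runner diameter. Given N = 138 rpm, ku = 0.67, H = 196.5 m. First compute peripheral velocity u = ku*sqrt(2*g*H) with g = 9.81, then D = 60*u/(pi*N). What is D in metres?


u = 0.67 * sqrt(2*9.81*196.5) = 41.6012 m/s
D = 60 * 41.6012 / (pi * 138) = 5.7574 m


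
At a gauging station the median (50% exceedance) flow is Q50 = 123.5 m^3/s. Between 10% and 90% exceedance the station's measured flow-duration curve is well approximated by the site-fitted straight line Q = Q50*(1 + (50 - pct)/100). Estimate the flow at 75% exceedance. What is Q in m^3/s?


Q = 123.5 * (1 + (50 - 75)/100) = 92.6250 m^3/s


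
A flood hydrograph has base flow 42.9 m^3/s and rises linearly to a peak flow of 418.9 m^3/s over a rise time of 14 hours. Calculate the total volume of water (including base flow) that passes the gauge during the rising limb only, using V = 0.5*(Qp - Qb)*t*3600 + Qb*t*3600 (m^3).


V = 0.5*(418.9 - 42.9)*14*3600 + 42.9*14*3600 = 1.1637e+07 m^3


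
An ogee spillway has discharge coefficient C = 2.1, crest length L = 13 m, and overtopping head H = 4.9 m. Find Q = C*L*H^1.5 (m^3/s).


Q = 2.1 * 13 * 4.9^1.5 = 296.1125 m^3/s


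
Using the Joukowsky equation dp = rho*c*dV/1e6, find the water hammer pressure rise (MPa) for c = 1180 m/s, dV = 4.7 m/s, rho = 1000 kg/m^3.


dp = 1000 * 1180 * 4.7 / 1e6 = 5.5460 MPa


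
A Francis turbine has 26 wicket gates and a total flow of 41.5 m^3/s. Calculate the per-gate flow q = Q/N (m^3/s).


q = 41.5 / 26 = 1.5962 m^3/s


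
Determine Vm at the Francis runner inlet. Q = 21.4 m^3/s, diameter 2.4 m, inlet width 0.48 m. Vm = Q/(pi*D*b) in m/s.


Vm = 21.4 / (pi * 2.4 * 0.48) = 5.9130 m/s


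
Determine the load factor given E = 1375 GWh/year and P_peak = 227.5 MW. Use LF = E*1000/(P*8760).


LF = 1375 * 1000 / (227.5 * 8760) = 0.6899
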